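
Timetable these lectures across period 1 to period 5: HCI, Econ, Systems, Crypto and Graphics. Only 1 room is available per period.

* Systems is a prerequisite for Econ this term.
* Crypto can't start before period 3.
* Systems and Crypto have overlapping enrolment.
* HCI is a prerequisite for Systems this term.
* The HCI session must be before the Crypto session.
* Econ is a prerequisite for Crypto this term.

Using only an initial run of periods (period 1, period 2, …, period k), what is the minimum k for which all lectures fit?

5 periods

The precedence chain requires at least 4 distinct periods.
With at most 1 per period and 5 lectures, at least 5 periods are needed.
5 works (last occupied period: period 5): for example Econ in period 3; HCI in period 1; Systems in period 2; Graphics in period 5; Crypto in period 4.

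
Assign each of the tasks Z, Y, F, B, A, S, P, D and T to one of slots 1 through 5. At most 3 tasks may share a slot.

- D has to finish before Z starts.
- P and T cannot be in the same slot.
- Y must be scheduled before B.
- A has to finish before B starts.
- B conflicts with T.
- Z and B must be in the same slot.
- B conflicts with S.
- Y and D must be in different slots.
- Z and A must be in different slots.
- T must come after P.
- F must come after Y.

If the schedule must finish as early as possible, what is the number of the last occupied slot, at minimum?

3

The precedence chain requires at least 2 distinct slots.
With at most 3 per slot and 9 tasks, at least 3 slots are needed.
3 works (last occupied slot: 3): for example S=2, Z=3, F=3, T=2, D=2, A=1, Y=1, B=3, P=1.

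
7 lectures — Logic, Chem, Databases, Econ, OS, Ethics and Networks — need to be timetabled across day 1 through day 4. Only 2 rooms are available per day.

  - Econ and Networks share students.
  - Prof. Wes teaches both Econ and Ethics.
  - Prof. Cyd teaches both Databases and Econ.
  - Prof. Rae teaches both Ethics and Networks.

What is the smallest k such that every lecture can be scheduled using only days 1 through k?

With at most 2 per day and 7 lectures, at least 4 days are needed.
4 works (last occupied day: day 4): for example Chem=day 1, OS=day 3, Databases=day 2, Ethics=day 2, Econ=day 3, Networks=day 4, Logic=day 1.

4 days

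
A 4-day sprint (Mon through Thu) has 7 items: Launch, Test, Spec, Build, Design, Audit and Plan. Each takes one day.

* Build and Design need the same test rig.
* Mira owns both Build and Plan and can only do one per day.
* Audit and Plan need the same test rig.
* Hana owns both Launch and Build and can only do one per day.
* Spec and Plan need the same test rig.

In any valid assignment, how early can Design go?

Mon

Design at Mon is achievable: Plan in Wed; Launch in Mon; Test in Mon; Design in Mon; Build in Tue; Spec in Mon; Audit in Mon.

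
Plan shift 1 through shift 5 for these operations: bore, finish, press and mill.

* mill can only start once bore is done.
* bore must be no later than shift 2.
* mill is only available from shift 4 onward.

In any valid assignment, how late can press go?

shift 5

press at shift 5 is achievable: finish=shift 1, mill=shift 4, press=shift 5, bore=shift 1.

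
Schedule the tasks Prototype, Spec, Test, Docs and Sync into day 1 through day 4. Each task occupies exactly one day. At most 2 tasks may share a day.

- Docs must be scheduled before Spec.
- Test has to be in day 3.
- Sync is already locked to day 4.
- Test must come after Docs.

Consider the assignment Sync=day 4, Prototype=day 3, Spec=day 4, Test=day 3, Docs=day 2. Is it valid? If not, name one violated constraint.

Test must come after Docs — holds.
Docs must be scheduled before Spec — holds.
At most 2 tasks may share a day — holds.
Sync is already locked to day 4 — holds.
Test has to be in day 3 — holds.

Yes, all constraints hold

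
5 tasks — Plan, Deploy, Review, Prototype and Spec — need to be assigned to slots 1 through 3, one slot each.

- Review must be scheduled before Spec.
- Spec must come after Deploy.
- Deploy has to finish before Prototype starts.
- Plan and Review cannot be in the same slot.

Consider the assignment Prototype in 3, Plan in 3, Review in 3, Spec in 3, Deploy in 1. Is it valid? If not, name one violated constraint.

No. Plan and Review cannot be in the same slot is not satisfied.

Deploy has to finish before Prototype starts — holds.
Review must be scheduled before Spec — violated.
Spec must come after Deploy — holds.
Plan and Review cannot be in the same slot — violated.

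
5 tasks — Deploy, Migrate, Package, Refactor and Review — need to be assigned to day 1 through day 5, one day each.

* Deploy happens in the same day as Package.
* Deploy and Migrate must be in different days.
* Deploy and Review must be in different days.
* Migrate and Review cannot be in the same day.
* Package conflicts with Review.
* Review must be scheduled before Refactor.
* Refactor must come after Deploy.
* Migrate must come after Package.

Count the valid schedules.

45

Splitting on Deploy: it can be day 1 (18), day 2 (15), day 3 (9), day 4 (3). Listing each branch's schedules as (Migrate, Package, Refactor, Review) by day number:
Deploy=day 1: (2,1,4,3) (2,1,5,3) (2,1,5,4) (3,1,3,2) (3,1,4,2) (3,1,5,2) (3,1,5,4) (4,1,3,2) (4,1,4,2) (4,1,4,3) (4,1,5,2) (4,1,5,3) (5,1,3,2) (5,1,4,2) (5,1,4,3) (5,1,5,2) (5,1,5,3) (5,1,5,4) — 18.
Deploy=day 2: (3,2,3,1) (3,2,4,1) (3,2,5,1) (3,2,5,4) (4,2,3,1) (4,2,4,1) (4,2,4,3) (4,2,5,1) (4,2,5,3) (5,2,3,1) (5,2,4,1) (5,2,4,3) (5,2,5,1) (5,2,5,3) (5,2,5,4) — 15.
Deploy=day 3: (4,3,4,1) (4,3,4,2) (4,3,5,1) (4,3,5,2) (5,3,4,1) (5,3,4,2) (5,3,5,1) (5,3,5,2) (5,3,5,4) — 9.
Deploy=day 4: (5,4,5,1) (5,4,5,2) (5,4,5,3) — 3.
Summing: 18 + 15 + 9 + 3 = 45.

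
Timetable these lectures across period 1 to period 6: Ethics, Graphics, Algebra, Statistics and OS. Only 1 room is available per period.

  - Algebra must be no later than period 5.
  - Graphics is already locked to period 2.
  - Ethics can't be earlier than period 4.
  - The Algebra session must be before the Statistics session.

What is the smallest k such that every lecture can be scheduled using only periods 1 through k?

The precedence chain requires at least 2 distinct periods.
With at most 1 per period and 5 lectures, at least 5 periods are needed.
Ethics can't be placed before period 4, so the schedule must run through at least period 4.
5 works (last occupied period: period 5): for example OS -> period 5; Algebra -> period 1; Ethics -> period 4; Statistics -> period 3; Graphics -> period 2.

5 periods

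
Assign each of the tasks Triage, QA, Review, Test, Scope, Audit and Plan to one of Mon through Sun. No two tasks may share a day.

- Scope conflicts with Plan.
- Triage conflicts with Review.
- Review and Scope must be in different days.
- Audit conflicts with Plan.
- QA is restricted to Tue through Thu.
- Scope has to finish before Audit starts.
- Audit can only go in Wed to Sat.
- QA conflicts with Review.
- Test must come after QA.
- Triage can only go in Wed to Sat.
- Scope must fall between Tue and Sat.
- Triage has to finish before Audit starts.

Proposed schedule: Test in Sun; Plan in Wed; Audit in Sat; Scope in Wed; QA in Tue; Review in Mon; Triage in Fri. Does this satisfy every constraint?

No — it violates: Scope conflicts with Plan

Triage can only go in Wed to Sat — holds.
QA conflicts with Review — holds.
Test must come after QA — holds.
Audit can only go in Wed to Sat — holds.
Scope has to finish before Audit starts — holds.
Scope conflicts with Plan — violated.
Triage has to finish before Audit starts — holds.
Scope must fall between Tue and Sat — holds.
Review and Scope must be in different days — holds.
Audit conflicts with Plan — holds.
No two tasks may share a day — violated.
QA is restricted to Tue through Thu — holds.
Triage conflicts with Review — holds.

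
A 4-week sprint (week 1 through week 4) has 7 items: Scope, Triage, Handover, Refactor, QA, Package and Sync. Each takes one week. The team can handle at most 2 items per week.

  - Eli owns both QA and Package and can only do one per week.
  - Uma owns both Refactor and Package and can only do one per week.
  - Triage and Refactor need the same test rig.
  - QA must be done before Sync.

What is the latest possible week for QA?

week 3

Downstream work caps QA at week 3.
QA at week 3 is achievable: QA=week 3; Scope=week 1; Refactor=week 2; Triage=week 1; Handover=week 2; Sync=week 4; Package=week 4.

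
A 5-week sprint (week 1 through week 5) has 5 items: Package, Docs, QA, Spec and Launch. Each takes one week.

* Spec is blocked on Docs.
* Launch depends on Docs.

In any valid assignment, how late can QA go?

week 5

QA at week 5 is achievable: Docs -> week 1; Package -> week 1; QA -> week 5; Launch -> week 2; Spec -> week 2.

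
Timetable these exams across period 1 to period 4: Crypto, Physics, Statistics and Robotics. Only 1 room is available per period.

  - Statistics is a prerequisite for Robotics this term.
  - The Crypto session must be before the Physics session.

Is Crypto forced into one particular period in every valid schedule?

No

Crypto can be period 1 (e.g. Statistics=period 3, Crypto=period 1, Robotics=period 4, Physics=period 2) or period 2 (e.g. Robotics -> period 4, Statistics -> period 1, Physics -> period 3, Crypto -> period 2).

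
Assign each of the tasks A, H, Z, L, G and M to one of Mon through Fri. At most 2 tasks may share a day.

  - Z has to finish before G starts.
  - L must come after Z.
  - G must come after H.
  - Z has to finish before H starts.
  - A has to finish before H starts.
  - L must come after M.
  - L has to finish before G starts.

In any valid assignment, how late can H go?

Precedence pushes H to at least Tue; downstream work caps H at Thu.
H at Thu is achievable: L=Tue, M=Mon, A=Tue, H=Thu, G=Fri, Z=Mon.

Thu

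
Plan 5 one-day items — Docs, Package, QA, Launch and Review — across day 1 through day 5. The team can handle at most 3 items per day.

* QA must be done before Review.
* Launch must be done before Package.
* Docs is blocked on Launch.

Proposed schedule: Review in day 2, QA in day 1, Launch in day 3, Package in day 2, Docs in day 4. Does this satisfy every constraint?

No. Launch must be done before Package is not satisfied.

Launch must be done before Package — violated.
QA must be done before Review — holds.
The team can handle at most 3 items per day — holds.
Docs is blocked on Launch — holds.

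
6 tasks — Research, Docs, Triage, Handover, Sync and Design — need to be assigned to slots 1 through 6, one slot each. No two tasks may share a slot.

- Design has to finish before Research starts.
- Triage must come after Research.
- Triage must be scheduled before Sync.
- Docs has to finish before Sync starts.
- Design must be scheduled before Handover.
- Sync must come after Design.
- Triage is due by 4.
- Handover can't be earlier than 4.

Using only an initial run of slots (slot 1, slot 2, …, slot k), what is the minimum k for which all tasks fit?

6

The precedence chain requires at least 4 distinct slots.
With at most 1 per slot and 6 tasks, at least 6 slots are needed.
6 works (last occupied slot: 6): for example Triage=3, Sync=6, Design=1, Research=2, Handover=4, Docs=5.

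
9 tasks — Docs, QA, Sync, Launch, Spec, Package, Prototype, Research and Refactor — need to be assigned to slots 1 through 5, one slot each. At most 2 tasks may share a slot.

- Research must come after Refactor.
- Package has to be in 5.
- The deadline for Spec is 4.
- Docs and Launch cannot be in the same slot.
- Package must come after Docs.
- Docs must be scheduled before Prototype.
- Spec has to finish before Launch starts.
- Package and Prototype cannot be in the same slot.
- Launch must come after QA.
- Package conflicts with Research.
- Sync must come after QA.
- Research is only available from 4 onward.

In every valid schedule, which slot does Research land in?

4

Research's window is 4–5.
Package is fixed at 5, and Research can't share a slot with Package.
So Research must be 4.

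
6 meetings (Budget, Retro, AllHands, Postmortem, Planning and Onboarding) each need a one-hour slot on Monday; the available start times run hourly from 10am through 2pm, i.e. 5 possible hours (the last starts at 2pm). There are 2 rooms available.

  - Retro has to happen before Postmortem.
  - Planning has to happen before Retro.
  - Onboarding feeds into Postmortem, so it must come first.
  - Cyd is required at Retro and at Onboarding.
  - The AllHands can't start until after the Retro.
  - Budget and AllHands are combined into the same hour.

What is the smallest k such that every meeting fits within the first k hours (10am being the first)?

4 hours

The precedence chain requires at least 3 distinct hours.
With at most 2 per hour and 6 meetings, at least 3 hours are needed.
Could 3 hours be enough, i.e. nothing placed later than 12pm? No: Postmortem must come after Onboarding (at 10am or later) → {11am, 12pm}; AllHands must come after Retro (at 10am or later) → {11am, 12pm}; Retro must come before AllHands (at 12pm or earlier) → {10am, 11am}; Retro must come after Planning (at 10am or later) → {11am}; Budget must be in the same hour as AllHands (in {11am, 12pm}) → {11am, 12pm}; AllHands must come after Retro (at 11am or later) → {12pm}; Postmortem must come after Retro (at 11am or later) → {12pm}; Budget must be in the same hour as AllHands (in {12pm}) → {12pm}; that puts Budget, AllHands and Postmortem all in 12pm — more than 2 per hour.
So 3 hours is not enough.
4 works (last occupied hour: 1pm): for example Planning in 10am, Onboarding in 10am, Postmortem in 12pm, Retro in 11am, Budget in 1pm, AllHands in 1pm.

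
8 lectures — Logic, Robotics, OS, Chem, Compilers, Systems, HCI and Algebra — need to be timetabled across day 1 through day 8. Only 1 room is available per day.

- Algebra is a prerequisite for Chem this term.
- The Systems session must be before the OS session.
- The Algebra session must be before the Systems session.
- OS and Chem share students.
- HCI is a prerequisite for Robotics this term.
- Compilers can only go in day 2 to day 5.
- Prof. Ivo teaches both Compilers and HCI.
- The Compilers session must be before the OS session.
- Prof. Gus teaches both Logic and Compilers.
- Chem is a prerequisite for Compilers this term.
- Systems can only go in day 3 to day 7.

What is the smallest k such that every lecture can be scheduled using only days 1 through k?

The precedence chain requires at least 4 distinct days.
With at most 1 per day and 8 lectures, at least 8 days are needed.
8 works (last occupied day: day 8): for example OS -> day 5, Robotics -> day 7, Systems -> day 4, Chem -> day 2, Compilers -> day 3, HCI -> day 6, Algebra -> day 1, Logic -> day 8.

8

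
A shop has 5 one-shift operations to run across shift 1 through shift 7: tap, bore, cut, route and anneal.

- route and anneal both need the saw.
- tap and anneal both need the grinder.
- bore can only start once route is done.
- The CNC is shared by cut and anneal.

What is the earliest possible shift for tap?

shift 1

tap at shift 1 is achievable: route=shift 1; anneal=shift 2; cut=shift 1; tap=shift 1; bore=shift 2.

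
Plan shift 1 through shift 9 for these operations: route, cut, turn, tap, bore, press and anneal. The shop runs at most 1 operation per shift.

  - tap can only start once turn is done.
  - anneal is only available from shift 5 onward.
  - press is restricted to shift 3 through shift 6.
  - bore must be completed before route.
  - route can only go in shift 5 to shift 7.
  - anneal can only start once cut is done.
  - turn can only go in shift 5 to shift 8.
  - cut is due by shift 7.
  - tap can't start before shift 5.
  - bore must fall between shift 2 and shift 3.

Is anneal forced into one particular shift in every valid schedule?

No

anneal can be shift 5 (e.g. bore=shift 2, anneal=shift 5, turn=shift 7, press=shift 3, tap=shift 8, cut=shift 1, route=shift 6) or shift 6 (e.g. bore in shift 2; press in shift 3; tap in shift 8; route in shift 5; cut in shift 1; anneal in shift 6; turn in shift 7).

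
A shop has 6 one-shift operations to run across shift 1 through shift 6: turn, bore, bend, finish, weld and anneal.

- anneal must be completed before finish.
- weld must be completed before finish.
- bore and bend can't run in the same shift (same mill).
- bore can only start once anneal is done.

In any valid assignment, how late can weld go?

Downstream work caps weld at shift 5.
weld at shift 5 is achievable: anneal -> shift 1, bore -> shift 2, weld -> shift 5, finish -> shift 6, turn -> shift 1, bend -> shift 1.

shift 5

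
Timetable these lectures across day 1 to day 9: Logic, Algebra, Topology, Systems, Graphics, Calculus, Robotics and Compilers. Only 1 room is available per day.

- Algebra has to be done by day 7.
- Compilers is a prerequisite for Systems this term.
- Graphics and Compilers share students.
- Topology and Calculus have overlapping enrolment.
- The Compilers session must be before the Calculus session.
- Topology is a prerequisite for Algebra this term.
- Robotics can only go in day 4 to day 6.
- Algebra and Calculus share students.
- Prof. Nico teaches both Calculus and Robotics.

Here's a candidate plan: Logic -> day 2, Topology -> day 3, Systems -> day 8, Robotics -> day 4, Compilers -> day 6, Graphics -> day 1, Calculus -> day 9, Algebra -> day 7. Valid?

Yes

Prof. Nico teaches both Calculus and Robotics — holds.
The Compilers session must be before the Calculus session — holds.
Graphics and Compilers share students — holds.
Algebra and Calculus share students — holds.
Topology and Calculus have overlapping enrolment — holds.
Robotics can only go in day 4 to day 6 — holds.
Algebra has to be done by day 7 — holds.
Only 1 room is available per day — holds.
Topology is a prerequisite for Algebra this term — holds.
Compilers is a prerequisite for Systems this term — holds.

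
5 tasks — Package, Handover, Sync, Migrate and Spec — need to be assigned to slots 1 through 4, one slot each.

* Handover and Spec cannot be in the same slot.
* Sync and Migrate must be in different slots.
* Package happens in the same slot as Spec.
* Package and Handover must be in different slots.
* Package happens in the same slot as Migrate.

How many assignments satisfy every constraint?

36

Splitting on Package: it can be 1 (9), 2 (9), 3 (9), 4 (9). Listing each branch's schedules as (Handover, Sync, Migrate, Spec):
Package=1: (2,2,1,1) (2,3,1,1) (2,4,1,1) (3,2,1,1) (3,3,1,1) (3,4,1,1) (4,2,1,1) (4,3,1,1) (4,4,1,1) — 9.
Package=2: (1,1,2,2) (1,3,2,2) (1,4,2,2) (3,1,2,2) (3,3,2,2) (3,4,2,2) (4,1,2,2) (4,3,2,2) (4,4,2,2) — 9.
Package=3: (1,1,3,3) (1,2,3,3) (1,4,3,3) (2,1,3,3) (2,2,3,3) (2,4,3,3) (4,1,3,3) (4,2,3,3) (4,4,3,3) — 9.
Package=4: (1,1,4,4) (1,2,4,4) (1,3,4,4) (2,1,4,4) (2,2,4,4) (2,3,4,4) (3,1,4,4) (3,2,4,4) (3,3,4,4) — 9.
Summing: 9 + 9 + 9 + 9 = 36.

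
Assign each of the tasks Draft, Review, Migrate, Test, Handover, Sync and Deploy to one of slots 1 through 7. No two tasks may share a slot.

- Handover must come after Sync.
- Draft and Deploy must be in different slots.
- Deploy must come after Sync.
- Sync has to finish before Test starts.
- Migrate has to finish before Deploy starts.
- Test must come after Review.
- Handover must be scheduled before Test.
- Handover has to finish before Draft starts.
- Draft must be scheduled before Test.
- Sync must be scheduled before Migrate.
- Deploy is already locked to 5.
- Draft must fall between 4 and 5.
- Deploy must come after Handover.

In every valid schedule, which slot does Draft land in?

Draft's window is 4–5.
Deploy is fixed at 5, and Draft can't share a slot with Deploy.
So Draft must be 4.

4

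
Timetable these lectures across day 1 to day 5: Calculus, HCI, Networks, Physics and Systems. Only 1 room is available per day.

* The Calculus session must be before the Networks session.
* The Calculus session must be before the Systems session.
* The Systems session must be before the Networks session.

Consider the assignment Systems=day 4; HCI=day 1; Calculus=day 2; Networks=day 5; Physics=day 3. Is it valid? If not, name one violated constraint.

Valid

Only 1 room is available per day — holds.
The Calculus session must be before the Networks session — holds.
The Calculus session must be before the Systems session — holds.
The Systems session must be before the Networks session — holds.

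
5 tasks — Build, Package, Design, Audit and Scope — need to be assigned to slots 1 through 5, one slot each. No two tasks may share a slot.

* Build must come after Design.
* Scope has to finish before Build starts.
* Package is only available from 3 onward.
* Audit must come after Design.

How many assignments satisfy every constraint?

Splitting on Build: it can be 3 (4), 4 (5), 5 (6). Listing each branch's schedules as (Package, Design, Audit, Scope):
Build=3: (4,1,5,2) (4,2,5,1) (5,1,4,2) (5,2,4,1) — 4.
Build=4: (3,1,5,2) (3,2,5,1) (5,1,2,3) (5,1,3,2) (5,2,3,1) — 5.
Build=5: (3,1,2,4) (3,1,4,2) (3,2,4,1) (4,1,2,3) (4,1,3,2) (4,2,3,1) — 6.
Summing: 4 + 5 + 6 = 15.

15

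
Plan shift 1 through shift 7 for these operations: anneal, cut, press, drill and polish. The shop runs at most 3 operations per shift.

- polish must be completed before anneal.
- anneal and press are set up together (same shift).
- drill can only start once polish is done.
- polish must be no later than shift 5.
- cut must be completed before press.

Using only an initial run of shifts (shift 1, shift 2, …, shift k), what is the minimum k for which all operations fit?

The precedence chain requires at least 2 distinct shifts.
With at most 3 per shift and 5 operations, at least 2 shifts are needed.
2 works (last occupied shift: shift 2): for example press -> shift 2; cut -> shift 1; polish -> shift 1; drill -> shift 2; anneal -> shift 2.

2 shifts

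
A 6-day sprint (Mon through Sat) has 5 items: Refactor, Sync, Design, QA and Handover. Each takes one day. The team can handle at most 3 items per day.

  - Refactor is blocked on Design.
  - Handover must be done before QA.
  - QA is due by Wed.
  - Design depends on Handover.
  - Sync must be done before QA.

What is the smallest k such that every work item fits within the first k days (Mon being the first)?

The precedence chain requires at least 3 distinct days.
With at most 3 per day and 5 work items, at least 2 days are needed.
3 works (last occupied day: Wed): for example QA -> Tue; Design -> Tue; Sync -> Mon; Refactor -> Wed; Handover -> Mon.

3 days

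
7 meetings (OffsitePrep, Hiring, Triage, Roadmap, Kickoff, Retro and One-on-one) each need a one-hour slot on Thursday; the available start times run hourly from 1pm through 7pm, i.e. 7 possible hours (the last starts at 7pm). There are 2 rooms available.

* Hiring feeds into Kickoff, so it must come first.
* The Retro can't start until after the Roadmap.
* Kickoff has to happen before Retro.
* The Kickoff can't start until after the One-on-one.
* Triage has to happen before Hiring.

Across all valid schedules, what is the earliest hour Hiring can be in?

2pm

Precedence pushes Hiring to at least 2pm; downstream work caps Hiring at 5pm.
Hiring at 2pm is achievable: Retro -> 4pm; Triage -> 1pm; OffsitePrep -> 3pm; Hiring -> 2pm; One-on-one -> 2pm; Roadmap -> 1pm; Kickoff -> 3pm.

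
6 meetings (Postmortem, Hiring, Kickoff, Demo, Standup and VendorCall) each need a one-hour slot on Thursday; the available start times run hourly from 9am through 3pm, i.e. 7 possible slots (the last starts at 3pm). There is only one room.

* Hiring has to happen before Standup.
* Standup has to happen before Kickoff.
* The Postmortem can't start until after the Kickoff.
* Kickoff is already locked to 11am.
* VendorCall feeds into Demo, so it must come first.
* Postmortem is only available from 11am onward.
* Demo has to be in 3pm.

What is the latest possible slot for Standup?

Precedence pushes Standup to at least 10am; downstream work caps Standup at 10am.
Standup at 10am is achievable: Standup -> 10am; Kickoff -> 11am; VendorCall -> 1pm; Hiring -> 9am; Demo -> 3pm; Postmortem -> 12pm.

10am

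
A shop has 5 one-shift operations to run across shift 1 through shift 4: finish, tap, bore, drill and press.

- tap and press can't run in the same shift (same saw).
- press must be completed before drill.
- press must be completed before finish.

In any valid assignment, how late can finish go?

shift 4

Precedence pushes finish to at least shift 2.
finish at shift 4 is achievable: drill -> shift 2; bore -> shift 1; finish -> shift 4; tap -> shift 2; press -> shift 1.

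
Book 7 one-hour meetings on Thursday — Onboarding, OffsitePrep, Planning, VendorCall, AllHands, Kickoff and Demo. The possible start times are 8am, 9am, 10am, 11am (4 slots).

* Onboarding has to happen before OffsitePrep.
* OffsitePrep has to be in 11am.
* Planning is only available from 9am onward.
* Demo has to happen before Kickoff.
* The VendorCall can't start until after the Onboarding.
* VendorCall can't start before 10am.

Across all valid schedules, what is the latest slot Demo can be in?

Downstream work caps Demo at 10am.
Demo at 10am is achievable: Demo=10am; VendorCall=10am; OffsitePrep=11am; Onboarding=8am; AllHands=8am; Planning=9am; Kickoff=11am.

10am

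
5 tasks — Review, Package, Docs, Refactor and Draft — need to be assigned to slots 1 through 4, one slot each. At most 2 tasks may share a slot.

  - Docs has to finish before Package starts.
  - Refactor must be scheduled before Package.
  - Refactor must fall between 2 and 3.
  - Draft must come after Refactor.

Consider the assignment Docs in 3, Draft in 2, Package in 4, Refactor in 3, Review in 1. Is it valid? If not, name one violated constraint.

Docs has to finish before Package starts — holds.
Draft must come after Refactor — violated.
At most 2 tasks may share a slot — holds.
Refactor must be scheduled before Package — holds.
Refactor must fall between 2 and 3 — holds.

Invalid. Draft must come after Refactor.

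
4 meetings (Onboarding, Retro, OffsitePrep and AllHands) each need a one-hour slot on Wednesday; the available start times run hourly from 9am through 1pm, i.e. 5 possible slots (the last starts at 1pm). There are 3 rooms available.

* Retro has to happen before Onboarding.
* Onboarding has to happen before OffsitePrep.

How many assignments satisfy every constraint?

Splitting on Onboarding: it can be 10am (15), 11am (20), 12pm (15). Listing each branch's schedules as (Retro, OffsitePrep, AllHands):
Onboarding=10am: (9am,11am,9am) (9am,11am,10am) (9am,11am,11am) (9am,11am,12pm) (9am,11am,1pm) (9am,12pm,9am) (9am,12pm,10am) (9am,12pm,11am) (9am,12pm,12pm) (9am,12pm,1pm) (9am,1pm,9am) (9am,1pm,10am) (9am,1pm,11am) (9am,1pm,12pm) (9am,1pm,1pm) — 15.
Onboarding=11am: (9am,12pm,9am) (9am,12pm,10am) (9am,12pm,11am) (9am,12pm,12pm) (9am,12pm,1pm) (9am,1pm,9am) (9am,1pm,10am) (9am,1pm,11am) (9am,1pm,12pm) (9am,1pm,1pm) (10am,12pm,9am) (10am,12pm,10am) (10am,12pm,11am) (10am,12pm,12pm) (10am,12pm,1pm) (10am,1pm,9am) (10am,1pm,10am) (10am,1pm,11am) (10am,1pm,12pm) (10am,1pm,1pm) — 20.
Onboarding=12pm: (9am,1pm,9am) (9am,1pm,10am) (9am,1pm,11am) (9am,1pm,12pm) (9am,1pm,1pm) (10am,1pm,9am) (10am,1pm,10am) (10am,1pm,11am) (10am,1pm,12pm) (10am,1pm,1pm) (11am,1pm,9am) (11am,1pm,10am) (11am,1pm,11am) (11am,1pm,12pm) (11am,1pm,1pm) — 15.
Summing: 15 + 20 + 15 = 50.

50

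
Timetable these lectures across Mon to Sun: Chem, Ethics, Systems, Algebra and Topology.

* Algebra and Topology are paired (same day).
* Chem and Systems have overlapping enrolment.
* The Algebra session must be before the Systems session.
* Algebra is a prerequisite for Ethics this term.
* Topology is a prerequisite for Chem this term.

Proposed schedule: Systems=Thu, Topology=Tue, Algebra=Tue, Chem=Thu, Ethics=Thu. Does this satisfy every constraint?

No — it violates: Chem and Systems have overlapping enrolment

Algebra is a prerequisite for Ethics this term — holds.
Topology is a prerequisite for Chem this term — holds.
The Algebra session must be before the Systems session — holds.
Chem and Systems have overlapping enrolment — violated.
Algebra and Topology are paired (same day) — holds.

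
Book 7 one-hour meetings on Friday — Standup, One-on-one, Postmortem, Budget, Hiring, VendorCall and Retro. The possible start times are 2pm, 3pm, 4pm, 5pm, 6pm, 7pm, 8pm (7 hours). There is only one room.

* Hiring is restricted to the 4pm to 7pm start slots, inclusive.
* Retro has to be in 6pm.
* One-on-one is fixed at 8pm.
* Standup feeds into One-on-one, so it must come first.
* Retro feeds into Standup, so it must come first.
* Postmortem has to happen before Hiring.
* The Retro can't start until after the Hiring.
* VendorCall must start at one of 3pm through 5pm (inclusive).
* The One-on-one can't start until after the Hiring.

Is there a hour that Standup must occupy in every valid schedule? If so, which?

Retro is fixed at 6pm and must come before Standup, so Standup is at least 7pm.
One-on-one is fixed at 8pm and must come after Standup, so Standup is at most 7pm.
So Standup must be 7pm.

7pm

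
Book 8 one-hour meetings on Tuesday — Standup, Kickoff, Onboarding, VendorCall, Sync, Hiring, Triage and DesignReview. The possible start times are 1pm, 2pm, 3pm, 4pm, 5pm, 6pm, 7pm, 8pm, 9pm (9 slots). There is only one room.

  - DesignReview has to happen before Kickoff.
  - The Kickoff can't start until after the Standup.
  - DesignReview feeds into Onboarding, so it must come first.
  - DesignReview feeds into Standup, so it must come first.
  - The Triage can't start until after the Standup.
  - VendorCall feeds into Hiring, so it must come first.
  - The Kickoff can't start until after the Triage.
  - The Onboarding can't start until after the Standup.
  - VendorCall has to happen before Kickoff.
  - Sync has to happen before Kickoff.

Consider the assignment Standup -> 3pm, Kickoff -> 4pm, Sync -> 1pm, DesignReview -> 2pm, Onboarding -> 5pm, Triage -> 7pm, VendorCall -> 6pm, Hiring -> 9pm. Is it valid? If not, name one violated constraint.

VendorCall has to happen before Kickoff — violated.
The Onboarding can't start until after the Standup — holds.
Sync has to happen before Kickoff — holds.
DesignReview feeds into Onboarding, so it must come first — holds.
VendorCall feeds into Hiring, so it must come first — holds.
The Kickoff can't start until after the Triage — violated.
DesignReview has to happen before Kickoff — holds.
DesignReview feeds into Standup, so it must come first — holds.
There is only one room — holds.
The Triage can't start until after the Standup — holds.
The Kickoff can't start until after the Standup — holds.

Invalid. The Kickoff can't start until after the Triage.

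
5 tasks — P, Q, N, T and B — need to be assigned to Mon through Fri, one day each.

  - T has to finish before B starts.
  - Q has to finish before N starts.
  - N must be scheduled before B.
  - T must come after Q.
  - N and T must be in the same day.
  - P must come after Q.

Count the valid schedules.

Splitting on P: it can be Tue (6), Wed (9), Thu (10), Fri (10). Listing each branch's schedules as (Q, N, T, B):
P=Tue: (Mon,Tue,Tue,Wed) (Mon,Tue,Tue,Thu) (Mon,Tue,Tue,Fri) (Mon,Wed,Wed,Thu) (Mon,Wed,Wed,Fri) (Mon,Thu,Thu,Fri) — 6.
P=Wed: (Mon,Tue,Tue,Wed) (Mon,Tue,Tue,Thu) (Mon,Tue,Tue,Fri) (Mon,Wed,Wed,Thu) (Mon,Wed,Wed,Fri) (Mon,Thu,Thu,Fri) (Tue,Wed,Wed,Thu) (Tue,Wed,Wed,Fri) (Tue,Thu,Thu,Fri) — 9.
P=Thu: (Mon,Tue,Tue,Wed) (Mon,Tue,Tue,Thu) (Mon,Tue,Tue,Fri) (Mon,Wed,Wed,Thu) (Mon,Wed,Wed,Fri) (Mon,Thu,Thu,Fri) (Tue,Wed,Wed,Thu) (Tue,Wed,Wed,Fri) (Tue,Thu,Thu,Fri) (Wed,Thu,Thu,Fri) — 10.
P=Fri: (Mon,Tue,Tue,Wed) (Mon,Tue,Tue,Thu) (Mon,Tue,Tue,Fri) (Mon,Wed,Wed,Thu) (Mon,Wed,Wed,Fri) (Mon,Thu,Thu,Fri) (Tue,Wed,Wed,Thu) (Tue,Wed,Wed,Fri) (Tue,Thu,Thu,Fri) (Wed,Thu,Thu,Fri) — 10.
Summing: 6 + 9 + 10 + 10 = 35.

35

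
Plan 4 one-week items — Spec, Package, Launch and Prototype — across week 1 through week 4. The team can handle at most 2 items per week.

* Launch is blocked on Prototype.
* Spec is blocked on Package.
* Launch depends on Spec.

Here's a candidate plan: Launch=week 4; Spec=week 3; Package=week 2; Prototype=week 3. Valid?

Launch is blocked on Prototype — holds.
Spec is blocked on Package — holds.
Launch depends on Spec — holds.
The team can handle at most 2 items per week — holds.

Yes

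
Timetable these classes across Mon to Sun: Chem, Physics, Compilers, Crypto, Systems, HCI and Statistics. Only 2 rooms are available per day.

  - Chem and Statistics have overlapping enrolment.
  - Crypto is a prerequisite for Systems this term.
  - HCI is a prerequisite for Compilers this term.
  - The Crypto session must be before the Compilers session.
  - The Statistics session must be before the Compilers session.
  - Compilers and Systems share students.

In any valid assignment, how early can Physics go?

Physics at Mon is achievable: Crypto -> Mon; Compilers -> Wed; HCI -> Tue; Physics -> Mon; Systems -> Thu; Chem -> Wed; Statistics -> Tue.

Mon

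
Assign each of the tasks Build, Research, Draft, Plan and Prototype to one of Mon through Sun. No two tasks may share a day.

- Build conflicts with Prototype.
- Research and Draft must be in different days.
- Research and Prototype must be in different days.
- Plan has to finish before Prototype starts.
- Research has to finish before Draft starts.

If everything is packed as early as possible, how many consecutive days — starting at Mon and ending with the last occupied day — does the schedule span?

5

The precedence chain requires at least 2 distinct days.
With at most 1 per day and 5 tasks, at least 5 days are needed.
5 works (last occupied day: Fri): for example Prototype -> Thu, Research -> Mon, Build -> Fri, Plan -> Wed, Draft -> Tue.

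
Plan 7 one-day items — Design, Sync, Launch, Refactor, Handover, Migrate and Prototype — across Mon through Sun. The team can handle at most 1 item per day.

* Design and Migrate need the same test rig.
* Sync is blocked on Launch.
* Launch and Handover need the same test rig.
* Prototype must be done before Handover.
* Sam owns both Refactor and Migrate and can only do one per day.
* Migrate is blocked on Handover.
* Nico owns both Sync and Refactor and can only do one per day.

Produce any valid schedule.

Migrate -> Fri; Prototype -> Mon; Refactor -> Sun; Launch -> Wed; Handover -> Tue; Design -> Sat; Sync -> Thu

Checking: Launch(Wed) before Sync(Thu); Prototype(Mon) before Handover(Tue); Handover(Tue) before Migrate(Fri); Sync(Thu) != Refactor(Sun); Launch(Wed) != Handover(Tue); Design(Sat) != Migrate(Fri); Refactor(Sun) != Migrate(Fri); max 1 per day (cap 1).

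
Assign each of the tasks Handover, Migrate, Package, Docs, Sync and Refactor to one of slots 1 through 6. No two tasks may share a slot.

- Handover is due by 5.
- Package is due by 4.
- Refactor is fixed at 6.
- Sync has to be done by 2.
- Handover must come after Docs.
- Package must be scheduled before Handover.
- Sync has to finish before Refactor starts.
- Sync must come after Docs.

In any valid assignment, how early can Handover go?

Precedence pushes Handover to at least 2; Handover's own window allows nothing later than 5.
Handover at 4 is achievable: Refactor=6, Package=3, Handover=4, Sync=2, Docs=1, Migrate=5.
Nothing earlier works — the capacity limit rule out every slot before 4.

4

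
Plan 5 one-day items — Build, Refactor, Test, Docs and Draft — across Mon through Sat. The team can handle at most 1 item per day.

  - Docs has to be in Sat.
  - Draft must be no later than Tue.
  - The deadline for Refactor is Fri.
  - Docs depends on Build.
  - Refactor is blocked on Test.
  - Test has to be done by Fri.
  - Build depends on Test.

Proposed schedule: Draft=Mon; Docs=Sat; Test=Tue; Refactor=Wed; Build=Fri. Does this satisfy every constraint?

Valid

Draft must be no later than Tue — holds.
Docs depends on Build — holds.
Docs has to be in Sat — holds.
Test has to be done by Fri — holds.
The team can handle at most 1 item per day — holds.
Refactor is blocked on Test — holds.
Build depends on Test — holds.
The deadline for Refactor is Fri — holds.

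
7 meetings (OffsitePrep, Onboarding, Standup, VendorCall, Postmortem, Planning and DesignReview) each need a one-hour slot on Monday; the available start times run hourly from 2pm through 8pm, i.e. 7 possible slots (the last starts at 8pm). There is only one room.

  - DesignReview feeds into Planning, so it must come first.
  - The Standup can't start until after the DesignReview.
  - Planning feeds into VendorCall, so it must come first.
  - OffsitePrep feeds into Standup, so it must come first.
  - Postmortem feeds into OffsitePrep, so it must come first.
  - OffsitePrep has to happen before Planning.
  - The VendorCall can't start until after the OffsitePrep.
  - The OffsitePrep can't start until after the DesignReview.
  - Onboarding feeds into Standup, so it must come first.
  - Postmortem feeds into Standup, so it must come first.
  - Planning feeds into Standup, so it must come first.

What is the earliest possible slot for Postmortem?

Downstream work caps Postmortem at 5pm.
Postmortem at 2pm is achievable: Onboarding in 6pm, OffsitePrep in 4pm, DesignReview in 3pm, VendorCall in 8pm, Planning in 5pm, Postmortem in 2pm, Standup in 7pm.

2pm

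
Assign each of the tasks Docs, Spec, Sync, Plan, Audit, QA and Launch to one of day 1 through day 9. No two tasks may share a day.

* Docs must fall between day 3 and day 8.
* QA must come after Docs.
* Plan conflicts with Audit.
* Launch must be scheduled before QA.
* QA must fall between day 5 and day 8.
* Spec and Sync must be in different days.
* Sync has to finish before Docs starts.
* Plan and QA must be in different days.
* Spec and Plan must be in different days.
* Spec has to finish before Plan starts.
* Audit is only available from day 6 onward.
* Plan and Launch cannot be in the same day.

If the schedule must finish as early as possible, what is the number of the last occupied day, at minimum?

7

The precedence chain requires at least 3 distinct days.
With at most 1 per day and 7 tasks, at least 7 days are needed.
Audit can't be placed before day 6, so the schedule must run through at least day 6.
7 works (last occupied day: day 7): for example Docs=day 3; Spec=day 1; Audit=day 6; QA=day 5; Sync=day 2; Launch=day 4; Plan=day 7.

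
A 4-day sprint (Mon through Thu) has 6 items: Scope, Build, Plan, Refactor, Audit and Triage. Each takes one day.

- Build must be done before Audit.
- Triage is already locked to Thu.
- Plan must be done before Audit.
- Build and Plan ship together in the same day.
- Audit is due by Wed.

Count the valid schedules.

48

Splitting on Scope: it can be Mon (12), Tue (12), Wed (12), Thu (12). Listing each branch's schedules as (Build, Plan, Refactor, Audit, Triage):
Scope=Mon: (Mon,Mon,Mon,Tue,Thu) (Mon,Mon,Mon,Wed,Thu) (Mon,Mon,Tue,Tue,Thu) (Mon,Mon,Tue,Wed,Thu) (Mon,Mon,Wed,Tue,Thu) (Mon,Mon,Wed,Wed,Thu) (Mon,Mon,Thu,Tue,Thu) (Mon,Mon,Thu,Wed,Thu) (Tue,Tue,Mon,Wed,Thu) (Tue,Tue,Tue,Wed,Thu) (Tue,Tue,Wed,Wed,Thu) (Tue,Tue,Thu,Wed,Thu) — 12.
Scope=Tue: (Mon,Mon,Mon,Tue,Thu) (Mon,Mon,Mon,Wed,Thu) (Mon,Mon,Tue,Tue,Thu) (Mon,Mon,Tue,Wed,Thu) (Mon,Mon,Wed,Tue,Thu) (Mon,Mon,Wed,Wed,Thu) (Mon,Mon,Thu,Tue,Thu) (Mon,Mon,Thu,Wed,Thu) (Tue,Tue,Mon,Wed,Thu) (Tue,Tue,Tue,Wed,Thu) (Tue,Tue,Wed,Wed,Thu) (Tue,Tue,Thu,Wed,Thu) — 12.
Scope=Wed: (Mon,Mon,Mon,Tue,Thu) (Mon,Mon,Mon,Wed,Thu) (Mon,Mon,Tue,Tue,Thu) (Mon,Mon,Tue,Wed,Thu) (Mon,Mon,Wed,Tue,Thu) (Mon,Mon,Wed,Wed,Thu) (Mon,Mon,Thu,Tue,Thu) (Mon,Mon,Thu,Wed,Thu) (Tue,Tue,Mon,Wed,Thu) (Tue,Tue,Tue,Wed,Thu) (Tue,Tue,Wed,Wed,Thu) (Tue,Tue,Thu,Wed,Thu) — 12.
Scope=Thu: (Mon,Mon,Mon,Tue,Thu) (Mon,Mon,Mon,Wed,Thu) (Mon,Mon,Tue,Tue,Thu) (Mon,Mon,Tue,Wed,Thu) (Mon,Mon,Wed,Tue,Thu) (Mon,Mon,Wed,Wed,Thu) (Mon,Mon,Thu,Tue,Thu) (Mon,Mon,Thu,Wed,Thu) (Tue,Tue,Mon,Wed,Thu) (Tue,Tue,Tue,Wed,Thu) (Tue,Tue,Wed,Wed,Thu) (Tue,Tue,Thu,Wed,Thu) — 12.
Summing: 12 + 12 + 12 + 12 = 48.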